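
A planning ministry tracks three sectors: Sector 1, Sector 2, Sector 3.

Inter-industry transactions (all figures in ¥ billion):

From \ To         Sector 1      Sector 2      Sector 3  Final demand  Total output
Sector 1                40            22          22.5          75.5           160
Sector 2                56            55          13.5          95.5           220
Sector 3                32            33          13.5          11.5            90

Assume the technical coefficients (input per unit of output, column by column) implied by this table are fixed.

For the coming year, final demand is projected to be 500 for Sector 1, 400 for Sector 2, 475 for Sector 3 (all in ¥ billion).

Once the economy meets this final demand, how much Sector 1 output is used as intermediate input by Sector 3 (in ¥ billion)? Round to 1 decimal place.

z_13 = 267.8

Technical coefficients a_ij = z_ij / X_j:
  a_11 = 40/160 = 0.25, a_21 = 56/160 = 0.35, a_31 = 32/160 = 0.20
  a_12 = 22/220 = 0.10, a_22 = 55/220 = 0.25, a_32 = 33/220 = 0.15
  a_13 = 22.5/90 = 0.25, a_23 = 13.5/90 = 0.15, a_33 = 13.5/90 = 0.15
I − A =
  [   0.75    -0.10    -0.25]
  [  -0.35     0.75    -0.15]
  [  -0.20    -0.15     0.85]
Cofactors of I−A, C_ij = (−1)^(i+j)·(minor ij) (rows/columns in the sector order above):
  C_11 = (0.75)(0.85) − (-0.15)(-0.15) = 0.6150
  C_12 = −[(-0.35)(0.85) − (-0.15)(-0.20)] = 0.3275
  C_13 = (-0.35)(-0.15) − (0.75)(-0.20) = 0.2025
  C_21 = −[(-0.10)(0.85) − (-0.25)(-0.15)] = 0.1225
  C_22 = (0.75)(0.85) − (-0.25)(-0.20) = 0.5875
  C_23 = −[(0.75)(-0.15) − (-0.10)(-0.20)] = 0.1325
  C_31 = (-0.10)(-0.15) − (-0.25)(0.75) = 0.2025
  C_32 = −[(0.75)(-0.15) − (-0.25)(-0.35)] = 0.2000
  C_33 = (0.75)(0.75) − (-0.10)(-0.35) = 0.5275
det(I−A) = Σ_j (I−A)_1j·C_1j = (0.75)(0.6150) + (-0.10)(0.3275) + (-0.25)(0.2025) = 0.377875
adj(I−A) = Cᵀ =
  [ 0.6150   0.1225   0.2025]
  [ 0.3275   0.5875   0.2000]
  [ 0.2025   0.1325   0.5275]
(I − A)⁻¹ = adj(I−A) / det(I−A) ≈
  [   1.6275     0.3242     0.5359]
  [   0.8667     1.5547     0.5293]
  [   0.5359     0.3506     1.3960]
First solve x = (I − A)⁻¹ d = adj(I−A)·d / det(I−A); in particular x_3 = (0.2025·500 + 0.1325·400 + 0.5275·475) / 0.377875 = 404.8125 / 0.377875 ≈ 1071.287.
Intermediate flow from 1 to 3: z_13 = a_13 · x_3 = 0.25 × 404.8125 / 0.377875 = 101.203125 / 0.377875 ≈ 267.8.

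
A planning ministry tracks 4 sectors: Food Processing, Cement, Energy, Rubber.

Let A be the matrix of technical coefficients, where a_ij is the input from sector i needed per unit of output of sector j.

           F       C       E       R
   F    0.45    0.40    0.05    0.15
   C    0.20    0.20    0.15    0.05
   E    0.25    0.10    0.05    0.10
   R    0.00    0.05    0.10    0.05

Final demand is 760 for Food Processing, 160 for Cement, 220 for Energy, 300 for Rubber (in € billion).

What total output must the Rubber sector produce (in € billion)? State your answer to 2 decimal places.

I − A =
  [   0.55    -0.40    -0.05    -0.15]
  [  -0.20     0.80    -0.15    -0.05]
  [  -0.25    -0.10     0.95    -0.10]
  [   0.00    -0.05    -0.10     0.95]
Compute the cofactors C_ij = (−1)^(i+j)·(3×3 minor ij) of I−A; the adjugate is their transpose:
adj(I−A) = Cᵀ =
  [ 0.696125   0.370625   0.110000   0.141000]
  [ 0.215375   0.475250   0.093625   0.068875]
  [ 0.209375   0.151875   0.339125   0.076750]
  [ 0.033375   0.041000   0.040625   0.307750]
det(I−A) = Σ_j (I−A)_1j·C_1j = (0.55)(0.696125) + (-0.40)(0.215375) + (-0.05)(0.209375) + (-0.15)(0.033375) = 0.28124375
(I − A)⁻¹ = adj(I−A) / det(I−A) ≈
  [   2.4752     1.3178     0.3911     0.5013]
  [   0.7658     1.6898     0.3329     0.2449]
  [   0.7445     0.5400     1.2058     0.2729]
  [   0.1187     0.1458     0.1444     1.0942]
x = (I − A)⁻¹ d = adj(I−A)·d / det(I−A), with det(I−A) = 0.28124375:
  x_F = (0.696125·760 + 0.370625·160 + 0.110000·220 + 0.141000·300) / 0.28124375 = 654.855 / 0.28124375 ≈ 2328.43
  x_C = (0.215375·760 + 0.475250·160 + 0.093625·220 + 0.068875·300) / 0.28124375 = 280.985 / 0.28124375 ≈ 999.08
  x_E = (0.209375·760 + 0.151875·160 + 0.339125·220 + 0.076750·300) / 0.28124375 = 281.0575 / 0.28124375 ≈ 999.34
  x_R = (0.033375·760 + 0.041000·160 + 0.040625·220 + 0.307750·300) / 0.28124375 = 133.1875 / 0.28124375 ≈ 473.57

x_R = 473.57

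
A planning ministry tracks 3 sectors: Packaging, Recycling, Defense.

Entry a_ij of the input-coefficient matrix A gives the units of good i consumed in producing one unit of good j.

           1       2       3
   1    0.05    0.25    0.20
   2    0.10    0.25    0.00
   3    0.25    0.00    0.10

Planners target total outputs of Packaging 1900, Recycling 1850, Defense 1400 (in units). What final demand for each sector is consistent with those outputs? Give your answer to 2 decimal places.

d_1 = 1062.50, d_2 = 1197.50, d_3 = 785.00

I − A =
  [   0.95    -0.25    -0.20]
  [  -0.10     0.75     0.00]
  [  -0.25     0.00     0.90]
d = (I − A) x:
  d_1 = (+0.95)·1900 + (-0.25)·1850 + (-0.20)·1400 = 1062.50
  d_2 = (-0.10)·1900 + (+0.75)·1850 + (+0.00)·1400 = 1197.50
  d_3 = (-0.25)·1900 + (+0.00)·1850 + (+0.90)·1400 = 785.00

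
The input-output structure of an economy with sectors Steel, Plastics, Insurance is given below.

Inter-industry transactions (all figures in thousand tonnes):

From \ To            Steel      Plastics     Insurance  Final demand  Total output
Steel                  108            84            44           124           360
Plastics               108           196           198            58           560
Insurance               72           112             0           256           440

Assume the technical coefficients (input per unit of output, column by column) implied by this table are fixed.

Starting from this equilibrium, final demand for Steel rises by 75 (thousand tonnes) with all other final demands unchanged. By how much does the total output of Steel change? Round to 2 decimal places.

Technical coefficients a_ij = z_ij / X_j:
  a_SS = 108/360 = 0.30, a_PS = 108/360 = 0.30, a_IS = 72/360 = 0.20
  a_SP = 84/560 = 0.15, a_PP = 196/560 = 0.35, a_IP = 112/560 = 0.20
  a_SI = 44/440 = 0.10, a_PI = 198/440 = 0.45, a_II = 0/440 = 0.00
I − A =
  [   0.70    -0.15    -0.10]
  [  -0.30     0.65    -0.45]
  [  -0.20    -0.20     1.00]
Cofactors of I−A, C_ij = (−1)^(i+j)·(minor ij) (rows/columns in the sector order above):
  C_11 = (0.65)(1.00) − (-0.45)(-0.20) = 0.5600
  C_12 = −[(-0.30)(1.00) − (-0.45)(-0.20)] = 0.3900
  C_13 = (-0.30)(-0.20) − (0.65)(-0.20) = 0.1900
  C_21 = −[(-0.15)(1.00) − (-0.10)(-0.20)] = 0.1700
  C_22 = (0.70)(1.00) − (-0.10)(-0.20) = 0.6800
  C_23 = −[(0.70)(-0.20) − (-0.15)(-0.20)] = 0.1700
  C_31 = (-0.15)(-0.45) − (-0.10)(0.65) = 0.1325
  C_32 = −[(0.70)(-0.45) − (-0.10)(-0.30)] = 0.3450
  C_33 = (0.70)(0.65) − (-0.15)(-0.30) = 0.4100
det(I−A) = Σ_j (I−A)_1j·C_1j = (0.70)(0.5600) + (-0.15)(0.3900) + (-0.10)(0.1900) = 0.3145
adj(I−A) = Cᵀ =
  [ 0.5600   0.1700   0.1325]
  [ 0.3900   0.6800   0.3450]
  [ 0.1900   0.1700   0.4100]
(I − A)⁻¹ = adj(I−A) / det(I−A) ≈
  [   1.7806     0.5405     0.4213]
  [   1.2401     2.1622     1.0970]
  [   0.6041     0.5405     1.3037]
Δx = (I − A)⁻¹ Δd with Δd having +75 in the Steel component and 0 elsewhere.
So Δx_S = L_SS · (+75), where L_SS = adj(I−A)_SS / det(I−A) = 0.5600 / 0.3145.
Δx_S = 0.5600 × (+75) / 0.3145 = 42.00 / 0.3145 ≈ 133.55.

Δx_S = 133.55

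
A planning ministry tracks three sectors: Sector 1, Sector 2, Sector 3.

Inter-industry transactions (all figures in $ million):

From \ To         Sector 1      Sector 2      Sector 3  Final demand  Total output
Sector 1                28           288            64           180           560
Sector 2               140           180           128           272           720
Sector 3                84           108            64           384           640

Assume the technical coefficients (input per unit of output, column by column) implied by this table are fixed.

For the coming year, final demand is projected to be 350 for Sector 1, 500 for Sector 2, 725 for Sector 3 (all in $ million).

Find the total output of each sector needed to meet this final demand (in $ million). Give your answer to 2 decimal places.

Technical coefficients a_ij = z_ij / X_j:
  a_11 = 28/560 = 0.05, a_21 = 140/560 = 0.25, a_31 = 84/560 = 0.15
  a_12 = 288/720 = 0.40, a_22 = 180/720 = 0.25, a_32 = 108/720 = 0.15
  a_13 = 64/640 = 0.10, a_23 = 128/640 = 0.20, a_33 = 64/640 = 0.10
I − A =
  [   0.95    -0.40    -0.10]
  [  -0.25     0.75    -0.20]
  [  -0.15    -0.15     0.90]
Cofactors of I−A, C_ij = (−1)^(i+j)·(minor ij) (rows/columns in the sector order above):
  C_11 = (0.75)(0.90) − (-0.20)(-0.15) = 0.6450
  C_12 = −[(-0.25)(0.90) − (-0.20)(-0.15)] = 0.2550
  C_13 = (-0.25)(-0.15) − (0.75)(-0.15) = 0.1500
  C_21 = −[(-0.40)(0.90) − (-0.10)(-0.15)] = 0.3750
  C_22 = (0.95)(0.90) − (-0.10)(-0.15) = 0.8400
  C_23 = −[(0.95)(-0.15) − (-0.40)(-0.15)] = 0.2025
  C_31 = (-0.40)(-0.20) − (-0.10)(0.75) = 0.1550
  C_32 = −[(0.95)(-0.20) − (-0.10)(-0.25)] = 0.2150
  C_33 = (0.95)(0.75) − (-0.40)(-0.25) = 0.6125
det(I−A) = Σ_j (I−A)_1j·C_1j = (0.95)(0.6450) + (-0.40)(0.2550) + (-0.10)(0.1500) = 0.49575
adj(I−A) = Cᵀ =
  [ 0.6450   0.3750   0.1550]
  [ 0.2550   0.8400   0.2150]
  [ 0.1500   0.2025   0.6125]
(I − A)⁻¹ = adj(I−A) / det(I−A) ≈
  [   1.3011     0.7564     0.3127]
  [   0.5144     1.6944     0.4337]
  [   0.3026     0.4085     1.2355]
x = (I − A)⁻¹ d = adj(I−A)·d / det(I−A), with det(I−A) = 0.49575:
  x_1 = (0.6450·350 + 0.3750·500 + 0.1550·725) / 0.49575 = 525.625 / 0.49575 ≈ 1060.26
  x_2 = (0.2550·350 + 0.8400·500 + 0.2150·725) / 0.49575 = 665.125 / 0.49575 ≈ 1341.65
  x_3 = (0.1500·350 + 0.2025·500 + 0.6125·725) / 0.49575 = 597.8125 / 0.49575 ≈ 1205.87

x_1 = 1060.26, x_2 = 1341.65, x_3 = 1205.87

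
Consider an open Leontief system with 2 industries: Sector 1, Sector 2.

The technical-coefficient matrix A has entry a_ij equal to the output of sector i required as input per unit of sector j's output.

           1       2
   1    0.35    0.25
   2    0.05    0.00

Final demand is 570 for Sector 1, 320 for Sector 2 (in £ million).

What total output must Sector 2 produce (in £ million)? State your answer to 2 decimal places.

x_2 = 370.98

I − A =
  [   0.65    -0.25]
  [  -0.05     1.00]
det(I−A) = (0.65)(1.00) − (-0.25)(-0.05) = 0.6375
adj(I−A) = [[1.00, 0.25], [0.05, 0.65]]
(I − A)⁻¹ = adj(I−A) / det(I−A) ≈
  [   1.5686     0.3922]
  [   0.0784     1.0196]
x = (I − A)⁻¹ d = adj(I−A)·d / det(I−A), with det(I−A) = 0.6375:
  x_1 = (1.00·570 + 0.25·320) / 0.6375 = 650.00 / 0.6375 ≈ 1019.61
  x_2 = (0.05·570 + 0.65·320) / 0.6375 = 236.50 / 0.6375 ≈ 370.98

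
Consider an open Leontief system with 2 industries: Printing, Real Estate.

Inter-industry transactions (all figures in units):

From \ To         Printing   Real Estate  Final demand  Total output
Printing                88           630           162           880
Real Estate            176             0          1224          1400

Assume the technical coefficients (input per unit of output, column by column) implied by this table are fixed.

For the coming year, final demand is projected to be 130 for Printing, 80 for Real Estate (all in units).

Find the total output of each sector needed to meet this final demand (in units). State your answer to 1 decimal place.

x_1 = 204.9, x_2 = 121.0

Technical coefficients a_ij = z_ij / X_j:
  a_11 = 88/880 = 0.10, a_21 = 176/880 = 0.20
  a_12 = 630/1400 = 0.45, a_22 = 0/1400 = 0.00
I − A =
  [   0.90    -0.45]
  [  -0.20     1.00]
det(I−A) = (0.90)(1.00) − (-0.45)(-0.20) = 0.8100
adj(I−A) = [[1.00, 0.45], [0.20, 0.90]]
(I − A)⁻¹ = adj(I−A) / det(I−A) ≈
  [   1.2346     0.5556]
  [   0.2469     1.1111]
x = (I − A)⁻¹ d = adj(I−A)·d / det(I−A), with det(I−A) = 0.8100:
  x_1 = (1.00·130 + 0.45·80) / 0.8100 = 166.00 / 0.8100 ≈ 204.9
  x_2 = (0.20·130 + 0.90·80) / 0.8100 = 98.00 / 0.8100 ≈ 121.0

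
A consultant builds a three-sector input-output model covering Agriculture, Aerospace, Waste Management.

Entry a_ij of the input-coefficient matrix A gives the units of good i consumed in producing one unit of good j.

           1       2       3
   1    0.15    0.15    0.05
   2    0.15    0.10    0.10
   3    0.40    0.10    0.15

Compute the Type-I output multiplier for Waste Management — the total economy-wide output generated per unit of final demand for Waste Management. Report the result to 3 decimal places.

m_3 = 1.497

I − A =
  [   0.85    -0.15    -0.05]
  [  -0.15     0.90    -0.10]
  [  -0.40    -0.10     0.85]
Cofactors of I−A, C_ij = (−1)^(i+j)·(minor ij) (rows/columns in the sector order above):
  C_11 = (0.90)(0.85) − (-0.10)(-0.10) = 0.7550
  C_12 = −[(-0.15)(0.85) − (-0.10)(-0.40)] = 0.1675
  C_13 = (-0.15)(-0.10) − (0.90)(-0.40) = 0.3750
  C_21 = −[(-0.15)(0.85) − (-0.05)(-0.10)] = 0.1325
  C_22 = (0.85)(0.85) − (-0.05)(-0.40) = 0.7025
  C_23 = −[(0.85)(-0.10) − (-0.15)(-0.40)] = 0.1450
  C_31 = (-0.15)(-0.10) − (-0.05)(0.90) = 0.0600
  C_32 = −[(0.85)(-0.10) − (-0.05)(-0.15)] = 0.0925
  C_33 = (0.85)(0.90) − (-0.15)(-0.15) = 0.7425
det(I−A) = Σ_j (I−A)_1j·C_1j = (0.85)(0.7550) + (-0.15)(0.1675) + (-0.05)(0.3750) = 0.597875
adj(I−A) = Cᵀ =
  [ 0.7550   0.1325   0.0600]
  [ 0.1675   0.7025   0.0925]
  [ 0.3750   0.1450   0.7425]
(I − A)⁻¹ = adj(I−A) / det(I−A) ≈
  [   1.2628     0.2216     0.1004]
  [   0.2802     1.1750     0.1547]
  [   0.6272     0.2425     1.2419]
The output multiplier for sector j is the column-j sum of the Leontief inverse (I − A)⁻¹ = adj(I−A) / det(I−A).
Column 3 of adj(I−A): (0.0600, 0.0925, 0.7425); det(I−A) = 0.597875.
m_3 = (0.0600 + 0.0925 + 0.7425) / 0.597875 = 0.895 / 0.597875 ≈ 1.497.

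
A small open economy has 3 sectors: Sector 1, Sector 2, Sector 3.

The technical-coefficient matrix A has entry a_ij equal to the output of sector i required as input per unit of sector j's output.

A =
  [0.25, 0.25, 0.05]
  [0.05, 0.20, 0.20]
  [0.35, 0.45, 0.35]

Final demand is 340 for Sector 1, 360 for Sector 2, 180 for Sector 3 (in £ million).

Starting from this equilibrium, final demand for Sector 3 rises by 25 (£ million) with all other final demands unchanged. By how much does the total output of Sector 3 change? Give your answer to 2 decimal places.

Δx_3 = 52.13

I − A =
  [   0.75    -0.25    -0.05]
  [  -0.05     0.80    -0.20]
  [  -0.35    -0.45     0.65]
Cofactors of I−A, C_ij = (−1)^(i+j)·(minor ij) (rows/columns in the sector order above):
  C_11 = (0.80)(0.65) − (-0.20)(-0.45) = 0.4300
  C_12 = −[(-0.05)(0.65) − (-0.20)(-0.35)] = 0.1025
  C_13 = (-0.05)(-0.45) − (0.80)(-0.35) = 0.3025
  C_21 = −[(-0.25)(0.65) − (-0.05)(-0.45)] = 0.1850
  C_22 = (0.75)(0.65) − (-0.05)(-0.35) = 0.4700
  C_23 = −[(0.75)(-0.45) − (-0.25)(-0.35)] = 0.4250
  C_31 = (-0.25)(-0.20) − (-0.05)(0.80) = 0.0900
  C_32 = −[(0.75)(-0.20) − (-0.05)(-0.05)] = 0.1525
  C_33 = (0.75)(0.80) − (-0.25)(-0.05) = 0.5875
det(I−A) = Σ_j (I−A)_1j·C_1j = (0.75)(0.4300) + (-0.25)(0.1025) + (-0.05)(0.3025) = 0.28175
adj(I−A) = Cᵀ =
  [ 0.4300   0.1850   0.0900]
  [ 0.1025   0.4700   0.1525]
  [ 0.3025   0.4250   0.5875]
(I − A)⁻¹ = adj(I−A) / det(I−A) ≈
  [   1.5262     0.6566     0.3194]
  [   0.3638     1.6681     0.5413]
  [   1.0736     1.5084     2.0852]
Δx = (I − A)⁻¹ Δd with Δd having +25 in the Sector 3 component and 0 elsewhere.
So Δx_3 = L_33 · (+25), where L_33 = adj(I−A)_33 / det(I−A) = 0.5875 / 0.28175.
Δx_3 = 0.5875 × (+25) / 0.28175 = 14.6875 / 0.28175 ≈ 52.13.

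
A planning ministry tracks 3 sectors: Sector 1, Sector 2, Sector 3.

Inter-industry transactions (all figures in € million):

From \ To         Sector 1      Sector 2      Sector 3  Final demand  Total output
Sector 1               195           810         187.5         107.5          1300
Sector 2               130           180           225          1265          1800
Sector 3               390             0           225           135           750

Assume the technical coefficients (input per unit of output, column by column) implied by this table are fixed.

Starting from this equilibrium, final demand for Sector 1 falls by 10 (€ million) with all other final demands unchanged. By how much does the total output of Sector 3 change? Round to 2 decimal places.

Δx_3 = -6.82

Technical coefficients a_ij = z_ij / X_j:
  a_11 = 195/1300 = 0.15, a_21 = 130/1300 = 0.10, a_31 = 390/1300 = 0.30
  a_12 = 810/1800 = 0.45, a_22 = 180/1800 = 0.10, a_32 = 0/1800 = 0.00
  a_13 = 187.5/750 = 0.25, a_23 = 225/750 = 0.30, a_33 = 225/750 = 0.30
I − A =
  [   0.85    -0.45    -0.25]
  [  -0.10     0.90    -0.30]
  [  -0.30     0.00     0.70]
Cofactors of I−A, C_ij = (−1)^(i+j)·(minor ij) (rows/columns in the sector order above):
  C_11 = (0.90)(0.70) − (-0.30)(0.00) = 0.6300
  C_12 = −[(-0.10)(0.70) − (-0.30)(-0.30)] = 0.1600
  C_13 = (-0.10)(0.00) − (0.90)(-0.30) = 0.2700
  C_21 = −[(-0.45)(0.70) − (-0.25)(0.00)] = 0.3150
  C_22 = (0.85)(0.70) − (-0.25)(-0.30) = 0.5200
  C_23 = −[(0.85)(0.00) − (-0.45)(-0.30)] = 0.1350
  C_31 = (-0.45)(-0.30) − (-0.25)(0.90) = 0.3600
  C_32 = −[(0.85)(-0.30) − (-0.25)(-0.10)] = 0.2800
  C_33 = (0.85)(0.90) − (-0.45)(-0.10) = 0.7200
det(I−A) = Σ_j (I−A)_1j·C_1j = (0.85)(0.6300) + (-0.45)(0.1600) + (-0.25)(0.2700) = 0.3960
adj(I−A) = Cᵀ =
  [ 0.6300   0.3150   0.3600]
  [ 0.1600   0.5200   0.2800]
  [ 0.2700   0.1350   0.7200]
(I − A)⁻¹ = adj(I−A) / det(I−A) ≈
  [   1.5909     0.7955     0.9091]
  [   0.4040     1.3131     0.7071]
  [   0.6818     0.3409     1.8182]
Δx = (I − A)⁻¹ Δd with Δd having -10 in the Sector 1 component and 0 elsewhere.
So Δx_3 = L_31 · (-10), where L_31 = adj(I−A)_31 / det(I−A) = 0.2700 / 0.3960.
Δx_3 = 0.2700 × (-10) / 0.3960 = -2.70 / 0.3960 ≈ -6.82.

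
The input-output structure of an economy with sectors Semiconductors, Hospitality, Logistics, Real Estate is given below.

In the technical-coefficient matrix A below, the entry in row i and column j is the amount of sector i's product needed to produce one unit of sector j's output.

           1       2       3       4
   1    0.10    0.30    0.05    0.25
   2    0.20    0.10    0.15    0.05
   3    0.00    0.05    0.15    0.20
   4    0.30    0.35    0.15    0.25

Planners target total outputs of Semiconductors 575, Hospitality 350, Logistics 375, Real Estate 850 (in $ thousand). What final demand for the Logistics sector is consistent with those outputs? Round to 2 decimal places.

d_3 = 131.25

I − A =
  [   0.90    -0.30    -0.05    -0.25]
  [  -0.20     0.90    -0.15    -0.05]
  [   0.00    -0.05     0.85    -0.20]
  [  -0.30    -0.35    -0.15     0.75]
d = (I − A) x:
  d_1 = (+0.90)·575 + (-0.30)·350 + (-0.05)·375 + (-0.25)·850 = 181.25
  d_2 = (-0.20)·575 + (+0.90)·350 + (-0.15)·375 + (-0.05)·850 = 101.25
  d_3 = (+0.00)·575 + (-0.05)·350 + (+0.85)·375 + (-0.20)·850 = 131.25
  d_4 = (-0.30)·575 + (-0.35)·350 + (-0.15)·375 + (+0.75)·850 = 286.25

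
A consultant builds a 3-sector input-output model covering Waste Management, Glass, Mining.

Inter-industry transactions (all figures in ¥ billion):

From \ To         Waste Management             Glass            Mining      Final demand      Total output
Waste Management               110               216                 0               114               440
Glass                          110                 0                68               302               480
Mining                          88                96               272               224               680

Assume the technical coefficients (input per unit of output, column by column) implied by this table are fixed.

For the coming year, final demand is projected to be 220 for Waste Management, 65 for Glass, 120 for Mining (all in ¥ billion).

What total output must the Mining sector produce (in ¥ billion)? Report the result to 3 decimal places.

x_M = 410.321

Technical coefficients a_ij = z_ij / X_j:
  a_WW = 110/440 = 0.25, a_GW = 110/440 = 0.25, a_MW = 88/440 = 0.20
  a_WG = 216/480 = 0.45, a_GG = 0/480 = 0.00, a_MG = 96/480 = 0.20
  a_WM = 0/680 = 0.00, a_GM = 68/680 = 0.10, a_MM = 272/680 = 0.40
I − A =
  [   0.75    -0.45     0.00]
  [  -0.25     1.00    -0.10]
  [  -0.20    -0.20     0.60]
Cofactors of I−A, C_ij = (−1)^(i+j)·(minor ij) (rows/columns in the sector order above):
  C_11 = (1.00)(0.60) − (-0.10)(-0.20) = 0.5800
  C_12 = −[(-0.25)(0.60) − (-0.10)(-0.20)] = 0.1700
  C_13 = (-0.25)(-0.20) − (1.00)(-0.20) = 0.2500
  C_21 = −[(-0.45)(0.60) − (0.00)(-0.20)] = 0.2700
  C_22 = (0.75)(0.60) − (0.00)(-0.20) = 0.4500
  C_23 = −[(0.75)(-0.20) − (-0.45)(-0.20)] = 0.2400
  C_31 = (-0.45)(-0.10) − (0.00)(1.00) = 0.0450
  C_32 = −[(0.75)(-0.10) − (0.00)(-0.25)] = 0.0750
  C_33 = (0.75)(1.00) − (-0.45)(-0.25) = 0.6375
det(I−A) = Σ_j (I−A)_1j·C_1j = (0.75)(0.5800) + (-0.45)(0.1700) + (0.00)(0.2500) = 0.3585
adj(I−A) = Cᵀ =
  [ 0.5800   0.2700   0.0450]
  [ 0.1700   0.4500   0.0750]
  [ 0.2500   0.2400   0.6375]
(I − A)⁻¹ = adj(I−A) / det(I−A) ≈
  [   1.6179     0.7531     0.1255]
  [   0.4742     1.2552     0.2092]
  [   0.6974     0.6695     1.7782]
x = (I − A)⁻¹ d = adj(I−A)·d / det(I−A), with det(I−A) = 0.3585:
  x_W = (0.5800·220 + 0.2700·65 + 0.0450·120) / 0.3585 = 150.55 / 0.3585 ≈ 419.944
  x_G = (0.1700·220 + 0.4500·65 + 0.0750·120) / 0.3585 = 75.65 / 0.3585 ≈ 211.018
  x_M = (0.2500·220 + 0.2400·65 + 0.6375·120) / 0.3585 = 147.10 / 0.3585 ≈ 410.321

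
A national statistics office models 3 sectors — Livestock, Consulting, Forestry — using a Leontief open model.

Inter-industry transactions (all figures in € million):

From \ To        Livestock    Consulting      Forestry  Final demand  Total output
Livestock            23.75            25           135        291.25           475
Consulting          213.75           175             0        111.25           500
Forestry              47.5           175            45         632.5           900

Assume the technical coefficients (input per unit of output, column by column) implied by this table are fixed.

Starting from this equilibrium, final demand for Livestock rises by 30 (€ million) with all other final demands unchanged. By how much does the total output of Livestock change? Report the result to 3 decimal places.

Technical coefficients a_ij = z_ij / X_j:
  a_11 = 23.75/475 = 0.05, a_21 = 213.75/475 = 0.45, a_31 = 47.5/475 = 0.10
  a_12 = 25/500 = 0.05, a_22 = 175/500 = 0.35, a_32 = 175/500 = 0.35
  a_13 = 135/900 = 0.15, a_23 = 0/900 = 0.00, a_33 = 45/900 = 0.05
I − A =
  [   0.95    -0.05    -0.15]
  [  -0.45     0.65     0.00]
  [  -0.10    -0.35     0.95]
Cofactors of I−A, C_ij = (−1)^(i+j)·(minor ij) (rows/columns in the sector order above):
  C_11 = (0.65)(0.95) − (0.00)(-0.35) = 0.6175
  C_12 = −[(-0.45)(0.95) − (0.00)(-0.10)] = 0.4275
  C_13 = (-0.45)(-0.35) − (0.65)(-0.10) = 0.2225
  C_21 = −[(-0.05)(0.95) − (-0.15)(-0.35)] = 0.1000
  C_22 = (0.95)(0.95) − (-0.15)(-0.10) = 0.8875
  C_23 = −[(0.95)(-0.35) − (-0.05)(-0.10)] = 0.3375
  C_31 = (-0.05)(0.00) − (-0.15)(0.65) = 0.0975
  C_32 = −[(0.95)(0.00) − (-0.15)(-0.45)] = 0.0675
  C_33 = (0.95)(0.65) − (-0.05)(-0.45) = 0.5950
det(I−A) = Σ_j (I−A)_1j·C_1j = (0.95)(0.6175) + (-0.05)(0.4275) + (-0.15)(0.2225) = 0.531875
adj(I−A) = Cᵀ =
  [ 0.6175   0.1000   0.0975]
  [ 0.4275   0.8875   0.0675]
  [ 0.2225   0.3375   0.5950]
(I − A)⁻¹ = adj(I−A) / det(I−A) ≈
  [   1.1610     0.1880     0.1833]
  [   0.8038     1.6686     0.1269]
  [   0.4183     0.6345     1.1187]
Δx = (I − A)⁻¹ Δd with Δd having +30 in the Livestock component and 0 elsewhere.
So Δx_1 = L_11 · (+30), where L_11 = adj(I−A)_11 / det(I−A) = 0.6175 / 0.531875.
Δx_1 = 0.6175 × (+30) / 0.531875 = 18.525 / 0.531875 ≈ 34.830.

Δx_1 = 34.830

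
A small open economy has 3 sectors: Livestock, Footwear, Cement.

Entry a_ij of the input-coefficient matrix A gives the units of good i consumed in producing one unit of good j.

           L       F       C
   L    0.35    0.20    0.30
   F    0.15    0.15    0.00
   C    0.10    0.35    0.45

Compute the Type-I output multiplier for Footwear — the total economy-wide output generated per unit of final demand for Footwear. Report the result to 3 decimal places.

m_F = 3.210

I − A =
  [   0.65    -0.20    -0.30]
  [  -0.15     0.85     0.00]
  [  -0.10    -0.35     0.55]
Cofactors of I−A, C_ij = (−1)^(i+j)·(minor ij) (rows/columns in the sector order above):
  C_11 = (0.85)(0.55) − (0.00)(-0.35) = 0.4675
  C_12 = −[(-0.15)(0.55) − (0.00)(-0.10)] = 0.0825
  C_13 = (-0.15)(-0.35) − (0.85)(-0.10) = 0.1375
  C_21 = −[(-0.20)(0.55) − (-0.30)(-0.35)] = 0.2150
  C_22 = (0.65)(0.55) − (-0.30)(-0.10) = 0.3275
  C_23 = −[(0.65)(-0.35) − (-0.20)(-0.10)] = 0.2475
  C_31 = (-0.20)(0.00) − (-0.30)(0.85) = 0.2550
  C_32 = −[(0.65)(0.00) − (-0.30)(-0.15)] = 0.0450
  C_33 = (0.65)(0.85) − (-0.20)(-0.15) = 0.5225
det(I−A) = Σ_j (I−A)_1j·C_1j = (0.65)(0.4675) + (-0.20)(0.0825) + (-0.30)(0.1375) = 0.246125
adj(I−A) = Cᵀ =
  [ 0.4675   0.2150   0.2550]
  [ 0.0825   0.3275   0.0450]
  [ 0.1375   0.2475   0.5225]
(I − A)⁻¹ = adj(I−A) / det(I−A) ≈
  [   1.8994     0.8735     1.0361]
  [   0.3352     1.3306     0.1828]
  [   0.5587     1.0056     2.1229]
The output multiplier for sector j is the column-j sum of the Leontief inverse (I − A)⁻¹ = adj(I−A) / det(I−A).
Column F of adj(I−A): (0.2150, 0.3275, 0.2475); det(I−A) = 0.246125.
m_F = (0.2150 + 0.3275 + 0.2475) / 0.246125 = 0.79 / 0.246125 ≈ 3.210.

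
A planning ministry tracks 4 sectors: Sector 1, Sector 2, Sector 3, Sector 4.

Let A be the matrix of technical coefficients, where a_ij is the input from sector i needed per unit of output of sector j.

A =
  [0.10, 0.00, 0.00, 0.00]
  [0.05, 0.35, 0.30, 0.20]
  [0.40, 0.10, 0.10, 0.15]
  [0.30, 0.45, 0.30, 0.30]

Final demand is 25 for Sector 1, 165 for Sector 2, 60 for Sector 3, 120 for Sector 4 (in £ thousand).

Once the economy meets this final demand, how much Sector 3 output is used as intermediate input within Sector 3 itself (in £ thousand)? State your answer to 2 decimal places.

z_33 = 25.36

I − A =
  [   0.90     0.00     0.00     0.00]
  [  -0.05     0.65    -0.30    -0.20]
  [  -0.40    -0.10     0.90    -0.15]
  [  -0.30    -0.45    -0.30     0.70]
Compute the cofactors C_ij = (−1)^(i+j)·(3×3 minor ij) of I−A; the adjugate is their transpose:
adj(I−A) = Cᵀ =
  [ 0.252000   0.000000   0.000000   0.000000]
  [ 0.204750   0.526500   0.243000   0.202500]
  [ 0.188125   0.123750   0.328500   0.105750]
  [ 0.320250   0.391500   0.297000   0.499500]
det(I−A) = Σ_j (I−A)_1j·C_1j = (0.90)(0.252000) + (0.00)(0.204750) + (0.00)(0.188125) + (0.00)(0.320250) = 0.2268
(I − A)⁻¹ = adj(I−A) / det(I−A) ≈
  [   1.1111     0.0000     0.0000     0.0000]
  [   0.9028     2.3214     1.0714     0.8929]
  [   0.8295     0.5456     1.4484     0.4663]
  [   1.4120     1.7262     1.3095     2.2024]
First solve x = (I − A)⁻¹ d = adj(I−A)·d / det(I−A); in particular x_3 = (0.188125·25 + 0.123750·165 + 0.328500·60 + 0.105750·120) / 0.2268 = 57.521875 / 0.2268 ≈ 253.6238.
Intermediate flow from 3 to 3: z_33 = a_33 · x_3 = 0.10 × 57.521875 / 0.2268 = 5.7521875 / 0.2268 ≈ 25.36.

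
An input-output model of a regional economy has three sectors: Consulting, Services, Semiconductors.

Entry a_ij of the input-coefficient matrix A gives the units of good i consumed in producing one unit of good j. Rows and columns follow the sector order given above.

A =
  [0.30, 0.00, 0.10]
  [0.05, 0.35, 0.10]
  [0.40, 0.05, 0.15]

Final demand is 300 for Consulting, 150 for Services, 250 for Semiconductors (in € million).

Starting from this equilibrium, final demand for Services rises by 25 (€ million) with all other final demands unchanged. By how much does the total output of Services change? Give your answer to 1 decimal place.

Δx_2 = 38.9

I − A =
  [   0.70     0.00    -0.10]
  [  -0.05     0.65    -0.10]
  [  -0.40    -0.05     0.85]
Cofactors of I−A, C_ij = (−1)^(i+j)·(minor ij) (rows/columns in the sector order above):
  C_11 = (0.65)(0.85) − (-0.10)(-0.05) = 0.5475
  C_12 = −[(-0.05)(0.85) − (-0.10)(-0.40)] = 0.0825
  C_13 = (-0.05)(-0.05) − (0.65)(-0.40) = 0.2625
  C_21 = −[(0.00)(0.85) − (-0.10)(-0.05)] = 0.0050
  C_22 = (0.70)(0.85) − (-0.10)(-0.40) = 0.5550
  C_23 = −[(0.70)(-0.05) − (0.00)(-0.40)] = 0.0350
  C_31 = (0.00)(-0.10) − (-0.10)(0.65) = 0.0650
  C_32 = −[(0.70)(-0.10) − (-0.10)(-0.05)] = 0.0750
  C_33 = (0.70)(0.65) − (0.00)(-0.05) = 0.4550
det(I−A) = Σ_j (I−A)_1j·C_1j = (0.70)(0.5475) + (0.00)(0.0825) + (-0.10)(0.2625) = 0.3570
adj(I−A) = Cᵀ =
  [ 0.5475   0.0050   0.0650]
  [ 0.0825   0.5550   0.0750]
  [ 0.2625   0.0350   0.4550]
(I − A)⁻¹ = adj(I−A) / det(I−A) ≈
  [   1.5336     0.0140     0.1821]
  [   0.2311     1.5546     0.2101]
  [   0.7353     0.0980     1.2745]
Δx = (I − A)⁻¹ Δd with Δd having +25 in the Services component and 0 elsewhere.
So Δx_2 = L_22 · (+25), where L_22 = adj(I−A)_22 / det(I−A) = 0.5550 / 0.3570.
Δx_2 = 0.5550 × (+25) / 0.3570 = 13.875 / 0.3570 ≈ 38.9.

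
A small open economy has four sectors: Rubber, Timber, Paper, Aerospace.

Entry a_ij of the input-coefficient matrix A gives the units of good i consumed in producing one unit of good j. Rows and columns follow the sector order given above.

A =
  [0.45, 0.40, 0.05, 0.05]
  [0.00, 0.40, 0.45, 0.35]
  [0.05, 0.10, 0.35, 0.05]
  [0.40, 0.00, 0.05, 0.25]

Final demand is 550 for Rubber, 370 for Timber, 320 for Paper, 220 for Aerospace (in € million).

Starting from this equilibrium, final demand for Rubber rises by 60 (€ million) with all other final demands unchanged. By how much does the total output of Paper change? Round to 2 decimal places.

Δx_3 = 34.63

I − A =
  [   0.55    -0.40    -0.05    -0.05]
  [   0.00     0.60    -0.45    -0.35]
  [  -0.05    -0.10     0.65    -0.05]
  [  -0.40     0.00    -0.05     0.75]
Compute the cofactors C_ij = (−1)^(i+j)·(3×3 minor ij) of I−A; the adjugate is their transpose:
adj(I−A) = Cᵀ =
  [ 0.25550   0.19800   0.16600   0.12050]
  [ 0.11775   0.25075   0.19325   0.13775]
  [ 0.04850   0.06225   0.17950   0.04425]
  [ 0.13950   0.10975   0.10050   0.17925]
det(I−A) = Σ_j (I−A)_1j·C_1j = (0.55)(0.25550) + (-0.40)(0.11775) + (-0.05)(0.04850) + (-0.05)(0.13950) = 0.084025
(I − A)⁻¹ = adj(I−A) / det(I−A) ≈
  [   3.0408     2.3564     1.9756     1.4341]
  [   1.4014     2.9842     2.2999     1.6394]
  [   0.5772     0.7409     2.1363     0.5266]
  [   1.6602     1.3062     1.1961     2.1333]
Δx = (I − A)⁻¹ Δd with Δd having +60 in the Rubber component and 0 elsewhere.
So Δx_3 = L_31 · (+60), where L_31 = adj(I−A)_31 / det(I−A) = 0.04850 / 0.084025.
Δx_3 = 0.04850 × (+60) / 0.084025 = 2.91 / 0.084025 ≈ 34.63.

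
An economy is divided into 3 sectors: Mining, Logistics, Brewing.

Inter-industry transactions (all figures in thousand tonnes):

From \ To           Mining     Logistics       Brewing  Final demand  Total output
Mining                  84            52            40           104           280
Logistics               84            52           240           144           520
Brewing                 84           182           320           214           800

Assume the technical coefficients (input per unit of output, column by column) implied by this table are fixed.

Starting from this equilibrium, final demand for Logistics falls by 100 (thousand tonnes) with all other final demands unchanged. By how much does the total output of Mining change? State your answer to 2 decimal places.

Technical coefficients a_ij = z_ij / X_j:
  a_11 = 84/280 = 0.30, a_21 = 84/280 = 0.30, a_31 = 84/280 = 0.30
  a_12 = 52/520 = 0.10, a_22 = 52/520 = 0.10, a_32 = 182/520 = 0.35
  a_13 = 40/800 = 0.05, a_23 = 240/800 = 0.30, a_33 = 320/800 = 0.40
I − A =
  [   0.70    -0.10    -0.05]
  [  -0.30     0.90    -0.30]
  [  -0.30    -0.35     0.60]
Cofactors of I−A, C_ij = (−1)^(i+j)·(minor ij) (rows/columns in the sector order above):
  C_11 = (0.90)(0.60) − (-0.30)(-0.35) = 0.4350
  C_12 = −[(-0.30)(0.60) − (-0.30)(-0.30)] = 0.2700
  C_13 = (-0.30)(-0.35) − (0.90)(-0.30) = 0.3750
  C_21 = −[(-0.10)(0.60) − (-0.05)(-0.35)] = 0.0775
  C_22 = (0.70)(0.60) − (-0.05)(-0.30) = 0.4050
  C_23 = −[(0.70)(-0.35) − (-0.10)(-0.30)] = 0.2750
  C_31 = (-0.10)(-0.30) − (-0.05)(0.90) = 0.0750
  C_32 = −[(0.70)(-0.30) − (-0.05)(-0.30)] = 0.2250
  C_33 = (0.70)(0.90) − (-0.10)(-0.30) = 0.6000
det(I−A) = Σ_j (I−A)_1j·C_1j = (0.70)(0.4350) + (-0.10)(0.2700) + (-0.05)(0.3750) = 0.25875
adj(I−A) = Cᵀ =
  [ 0.4350   0.0775   0.0750]
  [ 0.2700   0.4050   0.2250]
  [ 0.3750   0.2750   0.6000]
(I − A)⁻¹ = adj(I−A) / det(I−A) ≈
  [   1.6812     0.2995     0.2899]
  [   1.0435     1.5652     0.8696]
  [   1.4493     1.0628     2.3188]
Δx = (I − A)⁻¹ Δd with Δd having -100 in the Logistics component and 0 elsewhere.
So Δx_1 = L_12 · (-100), where L_12 = adj(I−A)_12 / det(I−A) = 0.0775 / 0.25875.
Δx_1 = 0.0775 × (-100) / 0.25875 = -7.75 / 0.25875 ≈ -29.95.

Δx_1 = -29.95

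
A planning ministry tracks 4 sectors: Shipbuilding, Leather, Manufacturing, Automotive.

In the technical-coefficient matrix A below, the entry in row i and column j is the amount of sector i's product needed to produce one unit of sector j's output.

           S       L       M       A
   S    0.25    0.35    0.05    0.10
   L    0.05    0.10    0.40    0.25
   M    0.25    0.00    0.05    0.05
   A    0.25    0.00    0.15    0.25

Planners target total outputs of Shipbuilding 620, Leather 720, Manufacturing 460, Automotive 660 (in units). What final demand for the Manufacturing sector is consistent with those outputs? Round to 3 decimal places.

d_M = 249.000

I − A =
  [   0.75    -0.35    -0.05    -0.10]
  [  -0.05     0.90    -0.40    -0.25]
  [  -0.25     0.00     0.95    -0.05]
  [  -0.25     0.00    -0.15     0.75]
d = (I − A) x:
  d_S = (+0.75)·620 + (-0.35)·720 + (-0.05)·460 + (-0.10)·660 = 124.000
  d_L = (-0.05)·620 + (+0.90)·720 + (-0.40)·460 + (-0.25)·660 = 268.000
  d_M = (-0.25)·620 + (+0.00)·720 + (+0.95)·460 + (-0.05)·660 = 249.000
  d_A = (-0.25)·620 + (+0.00)·720 + (-0.15)·460 + (+0.75)·660 = 271.000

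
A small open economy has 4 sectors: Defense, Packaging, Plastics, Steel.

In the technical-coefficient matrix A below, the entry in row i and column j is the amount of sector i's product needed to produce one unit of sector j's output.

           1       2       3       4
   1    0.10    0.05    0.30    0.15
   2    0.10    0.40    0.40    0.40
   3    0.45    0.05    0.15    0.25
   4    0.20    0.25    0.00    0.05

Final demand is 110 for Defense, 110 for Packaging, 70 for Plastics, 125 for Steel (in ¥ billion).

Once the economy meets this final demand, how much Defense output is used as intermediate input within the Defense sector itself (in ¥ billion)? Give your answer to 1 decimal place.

I − A =
  [   0.90    -0.05    -0.30    -0.15]
  [  -0.10     0.60    -0.40    -0.40]
  [  -0.45    -0.05     0.85    -0.25]
  [  -0.20    -0.25     0.00     0.95]
Compute the cofactors C_ij = (−1)^(i+j)·(3×3 minor ij) of I−A; the adjugate is their transpose:
adj(I−A) = Cᵀ =
  [ 0.35550   0.10525   0.17500   0.14650]
  [ 0.33975   0.55800   0.38250   0.38925]
  [ 0.25650   0.13825   0.39250   0.20200]
  [ 0.16425   0.16900   0.13750   0.34525]
det(I−A) = Σ_j (I−A)_1j·C_1j = (0.90)(0.35550) + (-0.05)(0.33975) + (-0.30)(0.25650) + (-0.15)(0.16425) = 0.201375
(I − A)⁻¹ = adj(I−A) / det(I−A) ≈
  [   1.7654     0.5227     0.8690     0.7275]
  [   1.6872     2.7709     1.8994     1.9330]
  [   1.2737     0.6865     1.9491     1.0031]
  [   0.8156     0.8392     0.6828     1.7145]
First solve x = (I − A)⁻¹ d = adj(I−A)·d / det(I−A); in particular x_1 = (0.35550·110 + 0.10525·110 + 0.17500·70 + 0.14650·125) / 0.201375 = 81.245 / 0.201375 ≈ 403.451.
Intermediate flow from 1 to 1: z_11 = a_11 · x_1 = 0.10 × 81.245 / 0.201375 = 8.1245 / 0.201375 ≈ 40.3.

z_11 = 40.3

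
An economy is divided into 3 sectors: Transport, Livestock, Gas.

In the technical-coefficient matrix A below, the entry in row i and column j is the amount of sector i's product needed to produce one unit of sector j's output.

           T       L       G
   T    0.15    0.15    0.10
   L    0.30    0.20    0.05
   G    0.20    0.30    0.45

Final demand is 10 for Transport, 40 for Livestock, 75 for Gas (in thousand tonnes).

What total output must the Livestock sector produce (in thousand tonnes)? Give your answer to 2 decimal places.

I − A =
  [   0.85    -0.15    -0.10]
  [  -0.30     0.80    -0.05]
  [  -0.20    -0.30     0.55]
Cofactors of I−A, C_ij = (−1)^(i+j)·(minor ij) (rows/columns in the sector order above):
  C_11 = (0.80)(0.55) − (-0.05)(-0.30) = 0.4250
  C_12 = −[(-0.30)(0.55) − (-0.05)(-0.20)] = 0.1750
  C_13 = (-0.30)(-0.30) − (0.80)(-0.20) = 0.2500
  C_21 = −[(-0.15)(0.55) − (-0.10)(-0.30)] = 0.1125
  C_22 = (0.85)(0.55) − (-0.10)(-0.20) = 0.4475
  C_23 = −[(0.85)(-0.30) − (-0.15)(-0.20)] = 0.2850
  C_31 = (-0.15)(-0.05) − (-0.10)(0.80) = 0.0875
  C_32 = −[(0.85)(-0.05) − (-0.10)(-0.30)] = 0.0725
  C_33 = (0.85)(0.80) − (-0.15)(-0.30) = 0.6350
det(I−A) = Σ_j (I−A)_1j·C_1j = (0.85)(0.4250) + (-0.15)(0.1750) + (-0.10)(0.2500) = 0.3100
adj(I−A) = Cᵀ =
  [ 0.4250   0.1125   0.0875]
  [ 0.1750   0.4475   0.0725]
  [ 0.2500   0.2850   0.6350]
(I − A)⁻¹ = adj(I−A) / det(I−A) ≈
  [   1.3710     0.3629     0.2823]
  [   0.5645     1.4435     0.2339]
  [   0.8065     0.9194     2.0484]
x = (I − A)⁻¹ d = adj(I−A)·d / det(I−A), with det(I−A) = 0.3100:
  x_T = (0.4250·10 + 0.1125·40 + 0.0875·75) / 0.3100 = 15.3125 / 0.3100 ≈ 49.40
  x_L = (0.1750·10 + 0.4475·40 + 0.0725·75) / 0.3100 = 25.0875 / 0.3100 ≈ 80.93
  x_G = (0.2500·10 + 0.2850·40 + 0.6350·75) / 0.3100 = 61.525 / 0.3100 ≈ 198.47

x_L = 80.93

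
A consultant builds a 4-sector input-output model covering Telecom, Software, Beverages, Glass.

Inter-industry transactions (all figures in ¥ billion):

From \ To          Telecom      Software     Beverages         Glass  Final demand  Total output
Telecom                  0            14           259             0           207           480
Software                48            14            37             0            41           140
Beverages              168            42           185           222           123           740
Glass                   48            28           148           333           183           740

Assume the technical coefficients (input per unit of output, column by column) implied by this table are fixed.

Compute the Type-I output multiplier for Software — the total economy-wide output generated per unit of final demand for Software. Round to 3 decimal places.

Technical coefficients a_ij = z_ij / X_j:
  a_11 = 0/480 = 0.00, a_21 = 48/480 = 0.10, a_31 = 168/480 = 0.35, a_41 = 48/480 = 0.10
  a_12 = 14/140 = 0.10, a_22 = 14/140 = 0.10, a_32 = 42/140 = 0.30, a_42 = 28/140 = 0.20
  a_13 = 259/740 = 0.35, a_23 = 37/740 = 0.05, a_33 = 185/740 = 0.25, a_43 = 148/740 = 0.20
  a_14 = 0/740 = 0.00, a_24 = 0/740 = 0.00, a_34 = 222/740 = 0.30, a_44 = 333/740 = 0.45
I − A =
  [   1.00    -0.10    -0.35     0.00]
  [  -0.10     0.90    -0.05     0.00]
  [  -0.35    -0.30     0.75    -0.30]
  [  -0.10    -0.20    -0.20     0.55]
Compute the cofactors C_ij = (−1)^(i+j)·(3×3 minor ij) of I−A; the adjugate is their transpose:
adj(I−A) = Cᵀ =
  [ 0.306000   0.114000   0.176000   0.096000]
  [ 0.046375   0.274625   0.046750   0.025500]
  [ 0.222750   0.247250   0.489500   0.267000]
  [ 0.153500   0.210500   0.227000   0.530000]
det(I−A) = Σ_j (I−A)_1j·C_1j = (1.00)(0.306000) + (-0.10)(0.046375) + (-0.35)(0.222750) + (0.00)(0.153500) = 0.2234
(I − A)⁻¹ = adj(I−A) / det(I−A) ≈
  [   1.3697     0.5103     0.7878     0.4297]
  [   0.2076     1.2293     0.2093     0.1141]
  [   0.9971     1.1068     2.1911     1.1952]
  [   0.6871     0.9423     1.0161     2.3724]
The output multiplier for sector j is the column-j sum of the Leontief inverse (I − A)⁻¹ = adj(I−A) / det(I−A).
Column 2 of adj(I−A): (0.114000, 0.274625, 0.247250, 0.210500); det(I−A) = 0.2234.
m_2 = (0.114000 + 0.274625 + 0.247250 + 0.210500) / 0.2234 = 0.846375 / 0.2234 ≈ 3.789.

m_2 = 3.789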